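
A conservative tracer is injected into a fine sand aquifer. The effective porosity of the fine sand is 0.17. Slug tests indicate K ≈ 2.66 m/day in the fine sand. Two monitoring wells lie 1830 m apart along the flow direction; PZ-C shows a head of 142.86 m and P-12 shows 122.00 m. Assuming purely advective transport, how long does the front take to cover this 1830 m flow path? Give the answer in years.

28.1

Hydraulic gradient i = (142.86 − 122.00) / 1830 = 20.86 / 1830 = 0.01140.
Darcy flux q = K · i = 2.660 × 0.01140 = 0.03032 m/day.
Seepage velocity v = q / n_e = 0.03032 / 0.17 = 0.1784 m/day.
Travel time t = L / v = 1830 / 0.1784 = 10260 days = 28.09 years.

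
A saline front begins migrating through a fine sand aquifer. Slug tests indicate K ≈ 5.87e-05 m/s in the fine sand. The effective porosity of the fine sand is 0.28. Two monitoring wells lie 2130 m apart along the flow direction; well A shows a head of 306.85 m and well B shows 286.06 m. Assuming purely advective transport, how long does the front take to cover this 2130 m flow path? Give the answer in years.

Convert K: 5.87e-05 m/s × 86400 = 5.072 m/day.
Hydraulic gradient i = (306.85 − 286.06) / 2130 = 20.79 / 2130 = 0.009761.
Darcy flux q = K · i = 5.072 × 0.009761 = 0.04950 m/day.
Seepage velocity v = q / n_e = 0.04950 / 0.28 = 0.1768 m/day.
Travel time t = L / v = 2130 / 0.1768 = 12048 days = 32.99 years.

33.0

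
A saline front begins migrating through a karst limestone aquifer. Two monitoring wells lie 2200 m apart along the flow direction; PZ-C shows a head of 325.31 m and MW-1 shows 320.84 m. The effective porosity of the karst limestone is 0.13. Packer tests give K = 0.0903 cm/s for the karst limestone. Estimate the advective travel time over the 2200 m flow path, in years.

Convert K: 0.0903 cm/s × 864 = 78.02 m/day.
Hydraulic gradient i = (325.31 − 320.84) / 2200 = 4.47 / 2200 = 0.002032.
Darcy flux q = K · i = 78.02 × 0.002032 = 0.1585 m/day.
Seepage velocity v = q / n_e = 0.1585 / 0.13 = 1.219 m/day.
Travel time t = L / v = 2200 / 1.219 = 1804 days = 4.940 years.

4.94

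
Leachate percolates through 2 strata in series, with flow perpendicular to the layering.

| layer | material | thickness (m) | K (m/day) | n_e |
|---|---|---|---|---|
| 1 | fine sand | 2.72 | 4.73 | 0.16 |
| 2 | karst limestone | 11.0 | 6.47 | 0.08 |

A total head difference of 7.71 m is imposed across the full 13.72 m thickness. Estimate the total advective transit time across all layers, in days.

With flow normal to the layers, continuity requires the same specific discharge q through every layer.
Σ(b_i/K_i) = 2.72/4.73 + 11.0/6.47 = 2.275 d.
q = Δh / Σ(b_i/K_i) = 7.71 / 2.275 = 3.389 m/day.
In each layer the seepage velocity is v_i = q/n_i, so the layer transit time is t_i = b_i·n_i / q:
  layer 1 (fine sand): t_1 = 2.72 × 0.16 / 3.389 = 0.1284 d
  layer 2 (karst limestone): t_2 = 11.0 × 0.08 / 3.389 = 0.2597 d
Total t = Σ t_i = 0.3881 days.

0.388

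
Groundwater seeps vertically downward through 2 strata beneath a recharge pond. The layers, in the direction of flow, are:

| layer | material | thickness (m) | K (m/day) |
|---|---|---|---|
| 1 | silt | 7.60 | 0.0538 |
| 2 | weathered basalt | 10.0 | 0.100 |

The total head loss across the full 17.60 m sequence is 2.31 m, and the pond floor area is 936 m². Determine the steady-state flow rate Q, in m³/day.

Flow is perpendicular to layering, so the layers act in series and the equivalent K is the thickness-weighted harmonic mean.
Total thickness L = 7.60 + 10.0 = 17.60 m.
Σ(b_i/K_i) = 7.60/0.0538 + 10.0/0.100 = 241.3 d.
K_eq = L / Σ(b_i/K_i) = 17.60 / 241.3 = 0.07295 m/day.
Q = K_eq · A · (Δh/L) = 0.07295 × 936 × (2.31/17.60) = 8.962 m³/day.

8.96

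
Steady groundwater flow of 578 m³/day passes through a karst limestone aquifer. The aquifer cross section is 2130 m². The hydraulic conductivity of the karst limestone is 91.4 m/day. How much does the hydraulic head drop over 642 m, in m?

1.91

From Q = K·A·i, i = Q / (K·A) = 578 / (91.40 × 2130) = 0.002969.
Head loss Δh = i · L = 0.002969 × 642 = 1.906 m.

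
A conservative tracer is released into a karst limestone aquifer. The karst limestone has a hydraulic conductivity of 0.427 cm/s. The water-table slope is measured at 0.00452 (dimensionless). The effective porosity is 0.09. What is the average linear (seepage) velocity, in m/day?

18.5

Convert K: 0.427 cm/s × 864 = 368.9 m/day.
Hydraulic gradient i = 0.00452.
Darcy flux q = K · i = 368.9 × 0.004520 = 1.668 m/day.
Seepage velocity v = q / n_e = 1.668 / 0.09 = 18.53 m/day.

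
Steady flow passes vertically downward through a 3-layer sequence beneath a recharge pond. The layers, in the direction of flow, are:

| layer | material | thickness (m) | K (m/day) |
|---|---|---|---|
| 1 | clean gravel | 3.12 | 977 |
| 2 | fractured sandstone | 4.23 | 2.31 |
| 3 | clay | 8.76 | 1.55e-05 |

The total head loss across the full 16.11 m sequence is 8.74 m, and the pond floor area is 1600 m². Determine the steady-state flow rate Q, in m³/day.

Flow is perpendicular to layering, so the layers act in series and the equivalent K is the thickness-weighted harmonic mean.
Total thickness L = 3.12 + 4.23 + 8.76 = 16.11 m.
Σ(b_i/K_i) = 3.12/977 + 4.23/2.31 + 8.76/1.55e-05 = 5.652e+05 d.
K_eq = L / Σ(b_i/K_i) = 16.11 / 5.652e+05 = 2.851e-05 m/day.
Q = K_eq · A · (Δh/L) = 2.851e-05 × 1600 × (8.74/16.11) = 0.02474 m³/day.

0.0247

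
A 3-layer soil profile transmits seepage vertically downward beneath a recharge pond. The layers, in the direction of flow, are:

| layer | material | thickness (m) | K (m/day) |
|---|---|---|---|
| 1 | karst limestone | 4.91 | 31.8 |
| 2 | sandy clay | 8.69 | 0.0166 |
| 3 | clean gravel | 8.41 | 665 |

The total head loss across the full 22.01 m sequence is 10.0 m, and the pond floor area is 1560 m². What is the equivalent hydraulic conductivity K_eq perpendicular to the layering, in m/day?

Flow is perpendicular to layering, so the layers act in series and the equivalent K is the thickness-weighted harmonic mean.
Total thickness L = 4.91 + 8.69 + 8.41 = 22.01 m.
Σ(b_i/K_i) = 4.91/31.8 + 8.69/0.0166 + 8.41/665 = 523.7 d.
K_eq = L / Σ(b_i/K_i) = 22.01 / 523.7 = 0.04203 m/day.

0.0420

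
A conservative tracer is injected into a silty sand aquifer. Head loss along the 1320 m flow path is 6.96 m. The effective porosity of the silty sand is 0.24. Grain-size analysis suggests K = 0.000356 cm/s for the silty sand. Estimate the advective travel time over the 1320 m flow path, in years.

Convert K: 0.000356 cm/s × 864 = 0.3076 m/day.
Hydraulic gradient i = Δh / L = 6.96 / 1320 = 0.005273.
Darcy flux q = K · i = 0.3076 × 0.005273 = 0.001622 m/day.
Seepage velocity v = q / n_e = 0.001622 / 0.24 = 0.006758 m/day.
Travel time t = L / v = 1320 / 0.006758 = 1.953e+05 days = 534.8 years.

535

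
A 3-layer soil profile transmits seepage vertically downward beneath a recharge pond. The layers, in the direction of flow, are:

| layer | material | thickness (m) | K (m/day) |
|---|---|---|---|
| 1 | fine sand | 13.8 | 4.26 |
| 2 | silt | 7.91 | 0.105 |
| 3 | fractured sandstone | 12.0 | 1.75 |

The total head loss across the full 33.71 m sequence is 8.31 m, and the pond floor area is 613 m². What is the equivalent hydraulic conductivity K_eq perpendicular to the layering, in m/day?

Flow is perpendicular to layering, so the layers act in series and the equivalent K is the thickness-weighted harmonic mean.
Total thickness L = 13.8 + 7.91 + 12.0 = 33.71 m.
Σ(b_i/K_i) = 13.8/4.26 + 7.91/0.105 + 12.0/1.75 = 85.43 d.
K_eq = L / Σ(b_i/K_i) = 33.71 / 85.43 = 0.3946 m/day.

0.395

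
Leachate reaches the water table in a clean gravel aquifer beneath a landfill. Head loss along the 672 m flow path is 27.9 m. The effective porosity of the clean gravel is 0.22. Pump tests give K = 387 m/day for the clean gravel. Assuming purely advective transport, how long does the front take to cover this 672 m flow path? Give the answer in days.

Hydraulic gradient i = Δh / L = 27.9 / 672 = 0.04152.
Darcy flux q = K · i = 387.0 × 0.04152 = 16.07 m/day.
Seepage velocity v = q / n_e = 16.07 / 0.22 = 73.03 m/day.
Travel time t = L / v = 672 / 73.03 = 9.201 days.

9.20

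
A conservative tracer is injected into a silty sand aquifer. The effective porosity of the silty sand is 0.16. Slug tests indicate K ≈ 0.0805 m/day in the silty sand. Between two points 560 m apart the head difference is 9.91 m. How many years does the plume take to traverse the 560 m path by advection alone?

Hydraulic gradient i = Δh / L = 9.91 / 560 = 0.01770.
Darcy flux q = K · i = 0.08050 × 0.01770 = 0.001425 m/day.
Seepage velocity v = q / n_e = 0.001425 / 0.16 = 0.008904 m/day.
Travel time t = L / v = 560 / 0.008904 = 62897 days = 172.2 years.

172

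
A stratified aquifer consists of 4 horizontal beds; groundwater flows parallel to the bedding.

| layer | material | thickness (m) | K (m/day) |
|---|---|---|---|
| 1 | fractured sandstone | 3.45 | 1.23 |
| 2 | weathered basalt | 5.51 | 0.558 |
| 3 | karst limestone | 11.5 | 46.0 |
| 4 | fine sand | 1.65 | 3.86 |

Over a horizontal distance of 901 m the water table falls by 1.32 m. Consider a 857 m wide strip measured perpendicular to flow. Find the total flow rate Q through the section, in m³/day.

Flow is parallel to layering, so each bed carries its own Darcy discharge and the transmissivities add.
Σ(K_i·b_i) = 1.23×3.45 + 0.558×5.51 + 46.0×11.5 + 3.86×1.65 = 542.7 m²/day.
Hydraulic gradient i = Δh / L = 1.32 / 901 = 0.001465.
Q = Σ(K_i·b_i) · W · i = 542.7 × 857 × 0.001465 = 681.4 m³/day.

681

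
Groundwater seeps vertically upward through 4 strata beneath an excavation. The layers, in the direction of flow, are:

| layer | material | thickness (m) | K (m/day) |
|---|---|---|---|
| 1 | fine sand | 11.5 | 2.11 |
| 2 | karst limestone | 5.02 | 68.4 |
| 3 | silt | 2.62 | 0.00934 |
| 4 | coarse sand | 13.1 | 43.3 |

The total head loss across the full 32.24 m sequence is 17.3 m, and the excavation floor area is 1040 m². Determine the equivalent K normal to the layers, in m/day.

Flow is perpendicular to layering, so the layers act in series and the equivalent K is the thickness-weighted harmonic mean.
Total thickness L = 11.5 + 5.02 + 2.62 + 13.1 = 32.24 m.
Σ(b_i/K_i) = 11.5/2.11 + 5.02/68.4 + 2.62/0.00934 + 13.1/43.3 = 286.3 d.
K_eq = L / Σ(b_i/K_i) = 32.24 / 286.3 = 0.1126 m/day.

0.113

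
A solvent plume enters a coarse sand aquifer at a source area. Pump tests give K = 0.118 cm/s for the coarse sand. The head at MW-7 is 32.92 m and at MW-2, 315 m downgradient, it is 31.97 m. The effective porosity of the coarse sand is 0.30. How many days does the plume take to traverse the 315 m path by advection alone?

Convert K: 0.118 cm/s × 864 = 102.0 m/day.
Hydraulic gradient i = (32.92 − 31.97) / 315 = 0.95 / 315 = 0.003016.
Darcy flux q = K · i = 102.0 × 0.003016 = 0.3075 m/day.
Seepage velocity v = q / n_e = 0.3075 / 0.30 = 1.025 m/day.
Travel time t = L / v = 315 / 1.025 = 307.3 days.

307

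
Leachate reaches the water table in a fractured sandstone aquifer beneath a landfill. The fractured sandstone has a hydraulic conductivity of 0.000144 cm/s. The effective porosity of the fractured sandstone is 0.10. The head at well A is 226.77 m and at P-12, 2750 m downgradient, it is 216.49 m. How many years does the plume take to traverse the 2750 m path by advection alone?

1620

Convert K: 0.000144 cm/s × 864 = 0.1244 m/day.
Hydraulic gradient i = (226.77 − 216.49) / 2750 = 10.28 / 2750 = 0.003738.
Darcy flux q = K · i = 0.1244 × 0.003738 = 0.0004651 m/day.
Seepage velocity v = q / n_e = 0.0004651 / 0.10 = 0.004651 m/day.
Travel time t = L / v = 2750 / 0.004651 = 5.913e+05 days = 1619 years.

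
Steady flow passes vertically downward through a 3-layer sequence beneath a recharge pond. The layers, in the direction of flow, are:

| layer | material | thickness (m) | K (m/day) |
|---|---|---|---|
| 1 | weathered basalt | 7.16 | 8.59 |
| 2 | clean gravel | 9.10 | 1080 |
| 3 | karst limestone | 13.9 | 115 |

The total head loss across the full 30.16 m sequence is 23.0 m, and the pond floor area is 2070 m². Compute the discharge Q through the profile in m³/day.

49400

Flow is perpendicular to layering, so the layers act in series and the equivalent K is the thickness-weighted harmonic mean.
Total thickness L = 7.16 + 9.10 + 13.9 = 30.16 m.
Σ(b_i/K_i) = 7.16/8.59 + 9.10/1080 + 13.9/115 = 0.9628 d.
K_eq = L / Σ(b_i/K_i) = 30.16 / 0.9628 = 31.32 m/day.
Q = K_eq · A · (Δh/L) = 31.32 × 2070 × (23.0/30.16) = 49448 m³/day.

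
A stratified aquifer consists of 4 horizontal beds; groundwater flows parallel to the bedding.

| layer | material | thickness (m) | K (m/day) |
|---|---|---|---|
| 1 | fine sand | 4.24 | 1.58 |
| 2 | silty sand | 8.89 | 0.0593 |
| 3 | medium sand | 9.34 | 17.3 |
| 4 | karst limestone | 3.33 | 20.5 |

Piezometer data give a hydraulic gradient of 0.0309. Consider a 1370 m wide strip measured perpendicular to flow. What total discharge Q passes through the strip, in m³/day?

10000

Flow is parallel to layering, so each bed carries its own Darcy discharge and the transmissivities add.
Σ(K_i·b_i) = 1.58×4.24 + 0.0593×8.89 + 17.3×9.34 + 20.5×3.33 = 237.1 m²/day.
Hydraulic gradient i = 0.0309.
Q = Σ(K_i·b_i) · W · i = 237.1 × 1370 × 0.03090 = 10036 m³/day.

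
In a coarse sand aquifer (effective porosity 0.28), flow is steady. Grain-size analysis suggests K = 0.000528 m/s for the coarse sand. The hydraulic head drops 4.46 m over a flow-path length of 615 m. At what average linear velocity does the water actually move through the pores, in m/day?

Convert K: 0.000528 m/s × 86400 = 45.62 m/day.
Hydraulic gradient i = Δh / L = 4.46 / 615 = 0.007252.
Darcy flux q = K · i = 45.62 × 0.007252 = 0.3308 m/day.
Seepage velocity v = q / n_e = 0.3308 / 0.28 = 1.182 m/day.

1.18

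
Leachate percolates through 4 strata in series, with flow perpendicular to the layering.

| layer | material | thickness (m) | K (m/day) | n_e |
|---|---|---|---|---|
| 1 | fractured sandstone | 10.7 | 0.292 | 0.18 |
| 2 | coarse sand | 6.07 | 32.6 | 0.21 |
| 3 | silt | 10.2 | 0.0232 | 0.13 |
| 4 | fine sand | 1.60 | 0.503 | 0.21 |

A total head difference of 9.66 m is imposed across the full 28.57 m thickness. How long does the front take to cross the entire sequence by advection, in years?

0.661

With flow normal to the layers, continuity requires the same specific discharge q through every layer.
Σ(b_i/K_i) = 10.7/0.292 + 6.07/32.6 + 10.2/0.0232 + 1.60/0.503 = 479.7 d.
q = Δh / Σ(b_i/K_i) = 9.66 / 479.7 = 0.02014 m/day.
In each layer the seepage velocity is v_i = q/n_i, so the layer transit time is t_i = b_i·n_i / q:
  layer 1 (fractured sandstone): t_1 = 10.7 × 0.18 / 0.02014 = 95.64 d
  layer 2 (coarse sand): t_2 = 6.07 × 0.21 / 0.02014 = 63.30 d
  layer 3 (silt): t_3 = 10.2 × 0.13 / 0.02014 = 65.84 d
  layer 4 (fine sand): t_4 = 1.60 × 0.21 / 0.02014 = 16.68 d
Total t = Σ t_i = 241.5 days = 0.6611 years.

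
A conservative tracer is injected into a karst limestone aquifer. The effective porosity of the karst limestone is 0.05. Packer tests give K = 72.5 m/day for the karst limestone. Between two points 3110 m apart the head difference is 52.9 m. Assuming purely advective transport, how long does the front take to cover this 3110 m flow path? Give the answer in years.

0.345

Hydraulic gradient i = Δh / L = 52.9 / 3110 = 0.01701.
Darcy flux q = K · i = 72.50 × 0.01701 = 1.233 m/day.
Seepage velocity v = q / n_e = 1.233 / 0.05 = 24.66 m/day.
Travel time t = L / v = 3110 / 24.66 = 126.1 days = 0.3452 years.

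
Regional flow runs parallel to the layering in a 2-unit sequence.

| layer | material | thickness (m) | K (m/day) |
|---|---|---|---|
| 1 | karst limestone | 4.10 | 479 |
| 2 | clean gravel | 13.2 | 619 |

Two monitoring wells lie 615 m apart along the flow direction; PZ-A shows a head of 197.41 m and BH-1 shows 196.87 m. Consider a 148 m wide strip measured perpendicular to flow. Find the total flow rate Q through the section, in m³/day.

1320

Flow is parallel to layering, so each bed carries its own Darcy discharge and the transmissivities add.
Σ(K_i·b_i) = 479×4.10 + 619×13.2 = 10135 m²/day.
Hydraulic gradient i = (197.41 − 196.87) / 615 = 0.54 / 615 = 0.0008780.
Q = Σ(K_i·b_i) · W · i = 10135 × 148 × 0.0008780 = 1317 m³/day.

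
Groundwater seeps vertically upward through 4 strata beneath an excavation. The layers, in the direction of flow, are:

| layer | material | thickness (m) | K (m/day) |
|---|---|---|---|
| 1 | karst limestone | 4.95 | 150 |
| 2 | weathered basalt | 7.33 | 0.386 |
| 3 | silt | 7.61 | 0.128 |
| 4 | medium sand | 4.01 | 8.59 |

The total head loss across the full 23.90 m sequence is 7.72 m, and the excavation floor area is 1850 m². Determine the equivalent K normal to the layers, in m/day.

Flow is perpendicular to layering, so the layers act in series and the equivalent K is the thickness-weighted harmonic mean.
Total thickness L = 4.95 + 7.33 + 7.61 + 4.01 = 23.90 m.
Σ(b_i/K_i) = 4.95/150 + 7.33/0.386 + 7.61/0.128 + 4.01/8.59 = 78.94 d.
K_eq = L / Σ(b_i/K_i) = 23.90 / 78.94 = 0.3028 m/day.

0.303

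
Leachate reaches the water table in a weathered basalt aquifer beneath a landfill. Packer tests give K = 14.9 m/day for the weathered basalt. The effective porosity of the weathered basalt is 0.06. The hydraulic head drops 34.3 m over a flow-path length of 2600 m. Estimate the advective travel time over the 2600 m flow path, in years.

2.17

Hydraulic gradient i = Δh / L = 34.3 / 2600 = 0.01319.
Darcy flux q = K · i = 14.90 × 0.01319 = 0.1966 m/day.
Seepage velocity v = q / n_e = 0.1966 / 0.06 = 3.276 m/day.
Travel time t = L / v = 2600 / 3.276 = 793.6 days = 2.173 years.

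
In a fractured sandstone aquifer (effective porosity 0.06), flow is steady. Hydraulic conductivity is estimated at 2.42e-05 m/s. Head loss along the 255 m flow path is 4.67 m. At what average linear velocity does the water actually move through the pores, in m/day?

Convert K: 2.42e-05 m/s × 86400 = 2.091 m/day.
Hydraulic gradient i = Δh / L = 4.67 / 255 = 0.01831.
Darcy flux q = K · i = 2.091 × 0.01831 = 0.03829 m/day.
Seepage velocity v = q / n_e = 0.03829 / 0.06 = 0.6382 m/day.

0.638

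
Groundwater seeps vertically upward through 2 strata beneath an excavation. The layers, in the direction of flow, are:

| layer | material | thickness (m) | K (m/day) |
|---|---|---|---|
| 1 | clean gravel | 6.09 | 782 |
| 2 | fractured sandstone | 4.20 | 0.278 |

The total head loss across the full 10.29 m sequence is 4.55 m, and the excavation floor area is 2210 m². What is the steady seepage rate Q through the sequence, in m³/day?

665

Flow is perpendicular to layering, so the layers act in series and the equivalent K is the thickness-weighted harmonic mean.
Total thickness L = 6.09 + 4.20 = 10.29 m.
Σ(b_i/K_i) = 6.09/782 + 4.20/0.278 = 15.12 d.
K_eq = L / Σ(b_i/K_i) = 10.29 / 15.12 = 0.6807 m/day.
Q = K_eq · A · (Δh/L) = 0.6807 × 2210 × (4.55/10.29) = 665.2 m³/day.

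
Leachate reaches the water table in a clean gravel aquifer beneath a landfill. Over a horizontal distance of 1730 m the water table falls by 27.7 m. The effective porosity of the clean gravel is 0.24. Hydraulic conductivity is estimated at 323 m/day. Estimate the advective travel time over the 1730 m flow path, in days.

80.3

Hydraulic gradient i = Δh / L = 27.7 / 1730 = 0.01601.
Darcy flux q = K · i = 323.0 × 0.01601 = 5.172 m/day.
Seepage velocity v = q / n_e = 5.172 / 0.24 = 21.55 m/day.
Travel time t = L / v = 1730 / 21.55 = 80.28 days.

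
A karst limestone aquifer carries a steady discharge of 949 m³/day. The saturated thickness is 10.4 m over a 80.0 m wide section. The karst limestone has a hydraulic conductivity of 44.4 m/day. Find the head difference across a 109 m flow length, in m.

2.80

Cross-sectional area A = 80.0 × 10.4 = 832.0 m².
From Q = K·A·i, i = Q / (K·A) = 949 / (44.40 × 832.0) = 0.02569.
Head loss Δh = i · L = 0.02569 × 109 = 2.800 m.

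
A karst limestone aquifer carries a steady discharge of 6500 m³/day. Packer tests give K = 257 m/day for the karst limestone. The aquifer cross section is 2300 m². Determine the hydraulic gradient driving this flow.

From Q = K·A·i, i = Q / (K·A) = 6500 / (257.0 × 2300) = 0.01100.

0.0110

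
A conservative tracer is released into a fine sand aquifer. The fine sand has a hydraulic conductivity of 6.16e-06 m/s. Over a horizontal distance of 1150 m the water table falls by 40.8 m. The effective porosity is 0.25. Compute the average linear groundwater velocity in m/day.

0.0755

Convert K: 6.16e-06 m/s × 86400 = 0.5322 m/day.
Hydraulic gradient i = Δh / L = 40.8 / 1150 = 0.03548.
Darcy flux q = K · i = 0.5322 × 0.03548 = 0.01888 m/day.
Seepage velocity v = q / n_e = 0.01888 / 0.25 = 0.07553 m/day.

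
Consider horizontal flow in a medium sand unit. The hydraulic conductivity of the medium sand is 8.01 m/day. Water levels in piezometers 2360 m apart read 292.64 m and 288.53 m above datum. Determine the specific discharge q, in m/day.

0.0139

Hydraulic gradient i = (292.64 − 288.53) / 2360 = 4.11 / 2360 = 0.001742.
Specific discharge q = K · i = 8.010 × 0.001742 = 0.01395 m/day.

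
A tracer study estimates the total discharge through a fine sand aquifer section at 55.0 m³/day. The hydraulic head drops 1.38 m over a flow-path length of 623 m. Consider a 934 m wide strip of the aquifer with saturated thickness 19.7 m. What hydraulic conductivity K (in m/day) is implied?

1.35

Cross-sectional area A = 934 × 19.7 = 18400 m².
Hydraulic gradient i = Δh / L = 1.38 / 623 = 0.002215.
From Q = K·A·i, K = Q / (A·i) = 55.0 / (18400 × 0.002215) = 1.349 m/day.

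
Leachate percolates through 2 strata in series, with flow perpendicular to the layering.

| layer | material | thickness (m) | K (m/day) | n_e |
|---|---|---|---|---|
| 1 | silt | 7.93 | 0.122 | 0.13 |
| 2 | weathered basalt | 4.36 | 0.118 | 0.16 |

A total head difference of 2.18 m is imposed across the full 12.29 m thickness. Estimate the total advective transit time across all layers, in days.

With flow normal to the layers, continuity requires the same specific discharge q through every layer.
Σ(b_i/K_i) = 7.93/0.122 + 4.36/0.118 = 101.9 d.
q = Δh / Σ(b_i/K_i) = 2.18 / 101.9 = 0.02138 m/day.
In each layer the seepage velocity is v_i = q/n_i, so the layer transit time is t_i = b_i·n_i / q:
  layer 1 (silt): t_1 = 7.93 × 0.13 / 0.02138 = 48.21 d
  layer 2 (weathered basalt): t_2 = 4.36 × 0.16 / 0.02138 = 32.62 d
Total t = Σ t_i = 80.83 days.

80.8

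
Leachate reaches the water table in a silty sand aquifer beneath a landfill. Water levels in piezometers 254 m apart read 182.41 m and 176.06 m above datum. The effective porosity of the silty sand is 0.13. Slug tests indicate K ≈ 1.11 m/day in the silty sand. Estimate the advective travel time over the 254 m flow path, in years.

Hydraulic gradient i = (182.41 − 176.06) / 254 = 6.35 / 254 = 0.02500.
Darcy flux q = K · i = 1.110 × 0.02500 = 0.02775 m/day.
Seepage velocity v = q / n_e = 0.02775 / 0.13 = 0.2135 m/day.
Travel time t = L / v = 254 / 0.2135 = 1190 days = 3.258 years.

3.26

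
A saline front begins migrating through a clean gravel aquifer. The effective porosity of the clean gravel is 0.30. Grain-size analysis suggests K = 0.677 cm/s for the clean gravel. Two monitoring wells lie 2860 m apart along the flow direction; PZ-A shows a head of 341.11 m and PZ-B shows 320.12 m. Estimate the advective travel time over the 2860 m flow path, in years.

0.547

Convert K: 0.677 cm/s × 864 = 584.9 m/day.
Hydraulic gradient i = (341.11 − 320.12) / 2860 = 20.99 / 2860 = 0.007339.
Darcy flux q = K · i = 584.9 × 0.007339 = 4.293 m/day.
Seepage velocity v = q / n_e = 4.293 / 0.30 = 14.31 m/day.
Travel time t = L / v = 2860 / 14.31 = 199.9 days = 0.5472 years.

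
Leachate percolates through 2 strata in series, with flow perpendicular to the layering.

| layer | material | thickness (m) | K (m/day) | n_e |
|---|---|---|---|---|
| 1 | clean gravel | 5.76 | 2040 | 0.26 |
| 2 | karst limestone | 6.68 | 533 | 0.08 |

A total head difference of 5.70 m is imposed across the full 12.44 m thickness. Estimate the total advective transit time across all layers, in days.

With flow normal to the layers, continuity requires the same specific discharge q through every layer.
Σ(b_i/K_i) = 5.76/2040 + 6.68/533 = 0.01536 d.
q = Δh / Σ(b_i/K_i) = 5.70 / 0.01536 = 371.2 m/day.
In each layer the seepage velocity is v_i = q/n_i, so the layer transit time is t_i = b_i·n_i / q:
  layer 1 (clean gravel): t_1 = 5.76 × 0.26 / 371.2 = 0.004035 d
  layer 2 (karst limestone): t_2 = 6.68 × 0.08 / 371.2 = 0.001440 d
Total t = Σ t_i = 0.005474 days.

0.00547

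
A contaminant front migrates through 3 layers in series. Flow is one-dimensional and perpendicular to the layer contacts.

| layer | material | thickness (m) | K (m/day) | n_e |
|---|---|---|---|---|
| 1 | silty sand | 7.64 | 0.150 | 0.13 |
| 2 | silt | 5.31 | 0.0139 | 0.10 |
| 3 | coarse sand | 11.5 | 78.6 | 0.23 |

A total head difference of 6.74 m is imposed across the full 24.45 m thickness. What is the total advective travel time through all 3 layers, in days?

With flow normal to the layers, continuity requires the same specific discharge q through every layer.
Σ(b_i/K_i) = 7.64/0.150 + 5.31/0.0139 + 11.5/78.6 = 433.1 d.
q = Δh / Σ(b_i/K_i) = 6.74 / 433.1 = 0.01556 m/day.
In each layer the seepage velocity is v_i = q/n_i, so the layer transit time is t_i = b_i·n_i / q:
  layer 1 (silty sand): t_1 = 7.64 × 0.13 / 0.01556 = 63.82 d
  layer 2 (silt): t_2 = 5.31 × 0.10 / 0.01556 = 34.12 d
  layer 3 (coarse sand): t_3 = 11.5 × 0.23 / 0.01556 = 170.0 d
Total t = Σ t_i = 267.9 days.

268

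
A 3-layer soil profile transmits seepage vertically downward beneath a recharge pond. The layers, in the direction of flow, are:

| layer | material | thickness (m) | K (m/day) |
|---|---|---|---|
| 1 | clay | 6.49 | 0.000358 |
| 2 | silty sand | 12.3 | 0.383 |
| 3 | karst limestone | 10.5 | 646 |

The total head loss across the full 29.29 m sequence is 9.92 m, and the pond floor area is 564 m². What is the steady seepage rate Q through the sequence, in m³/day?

Flow is perpendicular to layering, so the layers act in series and the equivalent K is the thickness-weighted harmonic mean.
Total thickness L = 6.49 + 12.3 + 10.5 = 29.29 m.
Σ(b_i/K_i) = 6.49/0.000358 + 12.3/0.383 + 10.5/646 = 18161 d.
K_eq = L / Σ(b_i/K_i) = 29.29 / 18161 = 0.001613 m/day.
Q = K_eq · A · (Δh/L) = 0.001613 × 564 × (9.92/29.29) = 0.3081 m³/day.

0.308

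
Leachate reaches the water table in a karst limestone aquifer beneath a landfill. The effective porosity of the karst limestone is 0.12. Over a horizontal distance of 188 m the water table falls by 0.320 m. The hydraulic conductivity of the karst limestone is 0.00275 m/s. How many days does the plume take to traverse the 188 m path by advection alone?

Convert K: 0.00275 m/s × 86400 = 237.6 m/day.
Hydraulic gradient i = Δh / L = 0.320 / 188 = 0.001702.
Darcy flux q = K · i = 237.6 × 0.001702 = 0.4044 m/day.
Seepage velocity v = q / n_e = 0.4044 / 0.12 = 3.370 m/day.
Travel time t = L / v = 188 / 3.370 = 55.78 days.

55.8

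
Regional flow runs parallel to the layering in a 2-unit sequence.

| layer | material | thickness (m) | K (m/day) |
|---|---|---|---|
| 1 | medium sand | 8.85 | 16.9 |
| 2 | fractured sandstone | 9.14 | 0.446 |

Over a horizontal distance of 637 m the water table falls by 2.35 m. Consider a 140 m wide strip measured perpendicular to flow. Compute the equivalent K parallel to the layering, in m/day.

Flow is parallel to layering, so each bed carries its own Darcy discharge and the transmissivities add.
Σ(K_i·b_i) = 16.9×8.85 + 0.446×9.14 = 153.6 m²/day.
Total thickness b = 17.99 m, so K_eq = Σ(K_i·b_i)/b = 8.540 m/day.

8.54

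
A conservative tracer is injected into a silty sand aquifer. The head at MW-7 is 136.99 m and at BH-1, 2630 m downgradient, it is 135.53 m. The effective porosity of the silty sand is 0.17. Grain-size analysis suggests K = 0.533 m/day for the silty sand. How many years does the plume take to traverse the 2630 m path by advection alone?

Hydraulic gradient i = (136.99 − 135.53) / 2630 = 1.46 / 2630 = 0.0005551.
Darcy flux q = K · i = 0.5330 × 0.0005551 = 0.0002959 m/day.
Seepage velocity v = q / n_e = 0.0002959 / 0.17 = 0.001741 m/day.
Travel time t = L / v = 2630 / 0.001741 = 1.511e+06 days = 4137 years.

4140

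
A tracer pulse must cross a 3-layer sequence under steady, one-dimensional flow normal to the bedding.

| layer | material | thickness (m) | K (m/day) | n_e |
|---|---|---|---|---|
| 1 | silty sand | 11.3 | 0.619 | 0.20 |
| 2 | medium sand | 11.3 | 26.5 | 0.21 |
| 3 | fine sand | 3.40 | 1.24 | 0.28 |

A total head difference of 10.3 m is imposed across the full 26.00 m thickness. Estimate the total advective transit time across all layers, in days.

11.6

With flow normal to the layers, continuity requires the same specific discharge q through every layer.
Σ(b_i/K_i) = 11.3/0.619 + 11.3/26.5 + 3.40/1.24 = 21.42 d.
q = Δh / Σ(b_i/K_i) = 10.3 / 21.42 = 0.4808 m/day.
In each layer the seepage velocity is v_i = q/n_i, so the layer transit time is t_i = b_i·n_i / q:
  layer 1 (silty sand): t_1 = 11.3 × 0.20 / 0.4808 = 4.701 d
  layer 2 (medium sand): t_2 = 11.3 × 0.21 / 0.4808 = 4.936 d
  layer 3 (fine sand): t_3 = 3.40 × 0.28 / 0.4808 = 1.980 d
Total t = Σ t_i = 11.62 days.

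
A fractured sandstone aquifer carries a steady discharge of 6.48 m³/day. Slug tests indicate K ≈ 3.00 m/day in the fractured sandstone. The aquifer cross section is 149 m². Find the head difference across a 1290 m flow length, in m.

18.7

From Q = K·A·i, i = Q / (K·A) = 6.48 / (3.000 × 149.0) = 0.01450.
Head loss Δh = i · L = 0.01450 × 1290 = 18.70 m.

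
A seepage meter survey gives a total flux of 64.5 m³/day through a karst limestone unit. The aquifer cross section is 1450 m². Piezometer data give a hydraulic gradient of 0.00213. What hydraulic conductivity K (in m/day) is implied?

Hydraulic gradient i = 0.00213.
From Q = K·A·i, K = Q / (A·i) = 64.5 / (1450 × 0.002130) = 20.88 m/day.

20.9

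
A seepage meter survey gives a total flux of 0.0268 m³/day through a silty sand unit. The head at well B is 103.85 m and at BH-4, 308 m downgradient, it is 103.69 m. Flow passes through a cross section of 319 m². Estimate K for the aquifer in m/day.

0.162

Hydraulic gradient i = (103.85 − 103.69) / 308 = 0.16 / 308 = 0.0005195.
From Q = K·A·i, K = Q / (A·i) = 0.0268 / (319.0 × 0.0005195) = 0.1617 m/day.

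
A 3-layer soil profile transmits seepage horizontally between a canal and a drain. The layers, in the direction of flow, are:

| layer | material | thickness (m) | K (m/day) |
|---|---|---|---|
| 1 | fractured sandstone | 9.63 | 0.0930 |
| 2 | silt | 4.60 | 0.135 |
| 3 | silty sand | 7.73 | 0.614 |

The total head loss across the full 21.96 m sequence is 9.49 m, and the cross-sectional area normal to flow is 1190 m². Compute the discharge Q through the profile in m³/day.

75.2

Flow is perpendicular to layering, so the layers act in series and the equivalent K is the thickness-weighted harmonic mean.
Total thickness L = 9.63 + 4.60 + 7.73 = 21.96 m.
Σ(b_i/K_i) = 9.63/0.0930 + 4.60/0.135 + 7.73/0.614 = 150.2 d.
K_eq = L / Σ(b_i/K_i) = 21.96 / 150.2 = 0.1462 m/day.
Q = K_eq · A · (Δh/L) = 0.1462 × 1190 × (9.49/21.96) = 75.18 m³/day.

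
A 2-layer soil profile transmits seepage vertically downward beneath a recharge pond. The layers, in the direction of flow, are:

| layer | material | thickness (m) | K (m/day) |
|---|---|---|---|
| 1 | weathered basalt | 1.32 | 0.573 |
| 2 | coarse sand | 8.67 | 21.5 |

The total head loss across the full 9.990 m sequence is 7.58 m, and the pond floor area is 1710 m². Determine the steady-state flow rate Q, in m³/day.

Flow is perpendicular to layering, so the layers act in series and the equivalent K is the thickness-weighted harmonic mean.
Total thickness L = 1.32 + 8.67 = 9.990 m.
Σ(b_i/K_i) = 1.32/0.573 + 8.67/21.5 = 2.707 d.
K_eq = L / Σ(b_i/K_i) = 9.990 / 2.707 = 3.691 m/day.
Q = K_eq · A · (Δh/L) = 3.691 × 1710 × (7.58/9.990) = 4788 m³/day.

4790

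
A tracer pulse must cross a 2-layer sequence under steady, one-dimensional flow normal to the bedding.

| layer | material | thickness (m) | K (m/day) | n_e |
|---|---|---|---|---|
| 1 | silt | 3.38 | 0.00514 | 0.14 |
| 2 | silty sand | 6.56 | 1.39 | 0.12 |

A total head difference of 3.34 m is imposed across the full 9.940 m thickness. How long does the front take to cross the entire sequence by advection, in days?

250

With flow normal to the layers, continuity requires the same specific discharge q through every layer.
Σ(b_i/K_i) = 3.38/0.00514 + 6.56/1.39 = 662.3 d.
q = Δh / Σ(b_i/K_i) = 3.34 / 662.3 = 0.005043 m/day.
In each layer the seepage velocity is v_i = q/n_i, so the layer transit time is t_i = b_i·n_i / q:
  layer 1 (silt): t_1 = 3.38 × 0.14 / 0.005043 = 93.83 d
  layer 2 (silty sand): t_2 = 6.56 × 0.12 / 0.005043 = 156.1 d
Total t = Σ t_i = 249.9 days.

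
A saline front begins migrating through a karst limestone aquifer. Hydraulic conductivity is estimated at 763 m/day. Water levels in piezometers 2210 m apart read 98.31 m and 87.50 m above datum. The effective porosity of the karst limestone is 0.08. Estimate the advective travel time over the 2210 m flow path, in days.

47.4

Hydraulic gradient i = (98.31 − 87.50) / 2210 = 10.81 / 2210 = 0.004891.
Darcy flux q = K · i = 763.0 × 0.004891 = 3.732 m/day.
Seepage velocity v = q / n_e = 3.732 / 0.08 = 46.65 m/day.
Travel time t = L / v = 2210 / 46.65 = 47.37 days.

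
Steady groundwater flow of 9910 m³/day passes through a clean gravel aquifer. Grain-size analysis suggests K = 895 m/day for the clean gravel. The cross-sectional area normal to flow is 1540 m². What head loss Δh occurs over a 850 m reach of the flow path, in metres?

From Q = K·A·i, i = Q / (K·A) = 9910 / (895.0 × 1540) = 0.007190.
Head loss Δh = i · L = 0.007190 × 850 = 6.112 m.

6.11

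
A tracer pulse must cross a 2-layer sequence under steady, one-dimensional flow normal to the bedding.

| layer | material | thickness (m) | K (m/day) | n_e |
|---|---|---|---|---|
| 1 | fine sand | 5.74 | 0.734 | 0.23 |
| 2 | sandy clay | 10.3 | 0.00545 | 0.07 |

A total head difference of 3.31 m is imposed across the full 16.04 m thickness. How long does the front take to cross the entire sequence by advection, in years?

With flow normal to the layers, continuity requires the same specific discharge q through every layer.
Σ(b_i/K_i) = 5.74/0.734 + 10.3/0.00545 = 1898 d.
q = Δh / Σ(b_i/K_i) = 3.31 / 1898 = 0.001744 m/day.
In each layer the seepage velocity is v_i = q/n_i, so the layer transit time is t_i = b_i·n_i / q:
  layer 1 (fine sand): t_1 = 5.74 × 0.23 / 0.001744 = 756.9 d
  layer 2 (sandy clay): t_2 = 10.3 × 0.07 / 0.001744 = 413.4 d
Total t = Σ t_i = 1170 days = 3.204 years.

3.20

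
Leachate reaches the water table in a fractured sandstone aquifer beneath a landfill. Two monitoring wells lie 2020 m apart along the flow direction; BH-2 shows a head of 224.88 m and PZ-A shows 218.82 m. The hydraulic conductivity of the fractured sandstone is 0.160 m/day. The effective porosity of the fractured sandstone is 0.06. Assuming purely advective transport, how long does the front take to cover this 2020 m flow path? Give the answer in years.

691

Hydraulic gradient i = (224.88 − 218.82) / 2020 = 6.06 / 2020 = 0.003000.
Darcy flux q = K · i = 0.1600 × 0.003000 = 0.0004800 m/day.
Seepage velocity v = q / n_e = 0.0004800 / 0.06 = 0.008000 m/day.
Travel time t = L / v = 2020 / 0.008000 = 2.525e+05 days = 691.3 years.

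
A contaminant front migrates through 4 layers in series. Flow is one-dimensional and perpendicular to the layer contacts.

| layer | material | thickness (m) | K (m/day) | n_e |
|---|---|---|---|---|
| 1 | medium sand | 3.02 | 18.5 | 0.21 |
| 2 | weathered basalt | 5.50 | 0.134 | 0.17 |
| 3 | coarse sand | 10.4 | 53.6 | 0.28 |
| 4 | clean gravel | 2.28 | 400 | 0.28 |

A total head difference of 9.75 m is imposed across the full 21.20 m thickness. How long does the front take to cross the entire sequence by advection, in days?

21.7

With flow normal to the layers, continuity requires the same specific discharge q through every layer.
Σ(b_i/K_i) = 3.02/18.5 + 5.50/0.134 + 10.4/53.6 + 2.28/400 = 41.41 d.
q = Δh / Σ(b_i/K_i) = 9.75 / 41.41 = 0.2355 m/day.
In each layer the seepage velocity is v_i = q/n_i, so the layer transit time is t_i = b_i·n_i / q:
  layer 1 (medium sand): t_1 = 3.02 × 0.21 / 0.2355 = 2.693 d
  layer 2 (weathered basalt): t_2 = 5.50 × 0.17 / 0.2355 = 3.971 d
  layer 3 (coarse sand): t_3 = 10.4 × 0.28 / 0.2355 = 12.37 d
  layer 4 (clean gravel): t_4 = 2.28 × 0.28 / 0.2355 = 2.711 d
Total t = Σ t_i = 21.74 days.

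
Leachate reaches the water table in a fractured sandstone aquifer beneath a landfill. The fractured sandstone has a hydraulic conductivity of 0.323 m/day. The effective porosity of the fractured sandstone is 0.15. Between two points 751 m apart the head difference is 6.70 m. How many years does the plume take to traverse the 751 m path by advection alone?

107

Hydraulic gradient i = Δh / L = 6.70 / 751 = 0.008921.
Darcy flux q = K · i = 0.3230 × 0.008921 = 0.002882 m/day.
Seepage velocity v = q / n_e = 0.002882 / 0.15 = 0.01921 m/day.
Travel time t = L / v = 751 / 0.01921 = 39093 days = 107.0 years.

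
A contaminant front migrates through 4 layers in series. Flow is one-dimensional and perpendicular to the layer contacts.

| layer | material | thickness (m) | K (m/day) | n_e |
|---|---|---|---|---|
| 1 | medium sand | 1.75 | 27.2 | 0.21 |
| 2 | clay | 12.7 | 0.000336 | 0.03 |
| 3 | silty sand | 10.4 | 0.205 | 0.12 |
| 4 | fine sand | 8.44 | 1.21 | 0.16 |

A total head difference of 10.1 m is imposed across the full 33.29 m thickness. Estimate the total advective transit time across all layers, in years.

34.3

With flow normal to the layers, continuity requires the same specific discharge q through every layer.
Σ(b_i/K_i) = 1.75/27.2 + 12.7/0.000336 + 10.4/0.205 + 8.44/1.21 = 37855 d.
q = Δh / Σ(b_i/K_i) = 10.1 / 37855 = 0.0002668 m/day.
In each layer the seepage velocity is v_i = q/n_i, so the layer transit time is t_i = b_i·n_i / q:
  layer 1 (medium sand): t_1 = 1.75 × 0.21 / 0.0002668 = 1377 d
  layer 2 (clay): t_2 = 12.7 × 0.03 / 0.0002668 = 1428 d
  layer 3 (silty sand): t_3 = 10.4 × 0.12 / 0.0002668 = 4678 d
  layer 4 (fine sand): t_4 = 8.44 × 0.16 / 0.0002668 = 5061 d
Total t = Σ t_i = 12544 days = 34.34 years.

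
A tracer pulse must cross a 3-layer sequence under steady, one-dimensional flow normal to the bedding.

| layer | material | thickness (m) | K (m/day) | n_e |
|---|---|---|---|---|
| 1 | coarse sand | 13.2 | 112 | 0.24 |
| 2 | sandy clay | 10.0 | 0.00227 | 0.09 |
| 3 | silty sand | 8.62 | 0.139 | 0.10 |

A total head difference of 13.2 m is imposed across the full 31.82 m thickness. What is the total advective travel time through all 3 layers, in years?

With flow normal to the layers, continuity requires the same specific discharge q through every layer.
Σ(b_i/K_i) = 13.2/112 + 10.0/0.00227 + 8.62/0.139 = 4467 d.
q = Δh / Σ(b_i/K_i) = 13.2 / 4467 = 0.002955 m/day.
In each layer the seepage velocity is v_i = q/n_i, so the layer transit time is t_i = b_i·n_i / q:
  layer 1 (coarse sand): t_1 = 13.2 × 0.24 / 0.002955 = 1072 d
  layer 2 (sandy clay): t_2 = 10.0 × 0.09 / 0.002955 = 304.6 d
  layer 3 (silty sand): t_3 = 8.62 × 0.10 / 0.002955 = 291.7 d
Total t = Σ t_i = 1669 days = 4.568 years.

4.57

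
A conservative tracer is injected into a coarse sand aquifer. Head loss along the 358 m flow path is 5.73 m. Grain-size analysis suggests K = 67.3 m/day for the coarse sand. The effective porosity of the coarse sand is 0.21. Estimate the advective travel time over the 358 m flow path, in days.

69.8

Hydraulic gradient i = Δh / L = 5.73 / 358 = 0.01601.
Darcy flux q = K · i = 67.30 × 0.01601 = 1.077 m/day.
Seepage velocity v = q / n_e = 1.077 / 0.21 = 5.129 m/day.
Travel time t = L / v = 358 / 5.129 = 69.79 days.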